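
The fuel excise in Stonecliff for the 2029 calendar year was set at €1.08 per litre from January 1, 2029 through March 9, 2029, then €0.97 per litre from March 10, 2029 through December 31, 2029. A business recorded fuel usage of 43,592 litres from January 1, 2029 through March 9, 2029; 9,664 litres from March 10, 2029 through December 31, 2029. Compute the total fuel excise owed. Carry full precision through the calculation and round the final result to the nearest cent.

€56453.44

January 1 – March 9, 2029: 43,592 litres at €1.08/litre → €47079.36
March 10 – December 31, 2029: 9,664 litres at €0.97/litre → €9374.08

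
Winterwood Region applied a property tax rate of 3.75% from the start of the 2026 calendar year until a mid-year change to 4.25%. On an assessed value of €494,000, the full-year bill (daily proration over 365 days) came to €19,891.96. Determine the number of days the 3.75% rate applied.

Let d = days at the first rate; then 365 − d days at the second rate.
€494,000 × [3.75%·d + 4.25%·(365−d)] / 365 = €19,891.96
Solving gives d = 163, so the new rate took effect on June 13, 2026.

163 days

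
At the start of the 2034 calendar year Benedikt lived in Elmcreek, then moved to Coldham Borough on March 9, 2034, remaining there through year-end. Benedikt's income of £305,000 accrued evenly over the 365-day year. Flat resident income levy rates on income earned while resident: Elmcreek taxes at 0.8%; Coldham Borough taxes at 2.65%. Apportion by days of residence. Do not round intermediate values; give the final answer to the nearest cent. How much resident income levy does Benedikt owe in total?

Elmcreek, January 1 – March 8, 2034: 67 days → £305,000 × 0.8% × 67/365 = £447.8904
Coldham Borough, March 9 – December 31, 2034: 298 days → £305,000 × 2.65% × 298/365 = £6,598.8630
Total = £7,046.7534

£7,046.75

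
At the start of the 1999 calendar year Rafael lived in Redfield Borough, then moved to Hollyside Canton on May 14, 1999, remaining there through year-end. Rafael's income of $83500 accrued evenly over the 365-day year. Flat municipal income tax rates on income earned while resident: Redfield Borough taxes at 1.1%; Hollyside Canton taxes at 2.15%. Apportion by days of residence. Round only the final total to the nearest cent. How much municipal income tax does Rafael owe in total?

$1475.78

Redfield Borough, January 1 – May 13, 1999: 133 days → $83500 × 1.1% × 133/365 = $334.6863
Hollyside Canton, May 14 – December 31, 1999: 232 days → $83500 × 2.15% × 232/365 = $1141.0904
Total = $1475.7767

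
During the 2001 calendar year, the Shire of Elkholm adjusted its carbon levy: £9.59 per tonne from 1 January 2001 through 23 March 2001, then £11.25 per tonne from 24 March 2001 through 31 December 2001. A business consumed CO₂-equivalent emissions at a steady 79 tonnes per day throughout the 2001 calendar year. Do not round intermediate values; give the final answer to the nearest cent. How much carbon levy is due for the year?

£313,640.27

1 January – 23 March 2001: 82 days × 79 tonnes/day = 6,478 tonnes at £9.59/tonne → £62,124.02
24 March – 31 December 2001: 283 days × 79 tonnes/day = 22,357 tonnes at £11.25/tonne → £251,516.25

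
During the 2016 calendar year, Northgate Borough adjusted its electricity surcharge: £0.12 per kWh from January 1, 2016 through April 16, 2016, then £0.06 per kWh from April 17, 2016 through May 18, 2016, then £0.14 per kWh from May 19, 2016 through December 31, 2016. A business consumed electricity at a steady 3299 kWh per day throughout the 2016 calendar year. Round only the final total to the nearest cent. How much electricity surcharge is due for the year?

£153535.46

January 1 – April 16, 2016: 107 days × 3299 kWh/day = 352,993 kWh at £0.12/kWh → £42359.16
April 17 – May 18, 2016: 32 days × 3299 kWh/day = 105,568 kWh at £0.06/kWh → £6334.08
May 19 – December 31, 2016: 227 days × 3299 kWh/day = 748,873 kWh at £0.14/kWh → £104842.22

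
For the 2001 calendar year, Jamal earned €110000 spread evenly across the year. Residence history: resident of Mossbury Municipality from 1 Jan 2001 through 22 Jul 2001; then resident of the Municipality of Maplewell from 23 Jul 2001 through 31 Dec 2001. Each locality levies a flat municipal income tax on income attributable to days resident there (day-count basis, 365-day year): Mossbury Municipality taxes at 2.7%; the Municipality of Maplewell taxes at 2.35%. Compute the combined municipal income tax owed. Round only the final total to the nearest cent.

Mossbury Municipality, 1 Jan – 22 Jul 2001: 203 days → €110000 × 2.7% × 203/365 = €1651.8082
The Municipality of Maplewell, 23 Jul – 31 Dec 2001: 162 days → €110000 × 2.35% × 162/365 = €1147.3151
Total = €2799.1233

€2799.12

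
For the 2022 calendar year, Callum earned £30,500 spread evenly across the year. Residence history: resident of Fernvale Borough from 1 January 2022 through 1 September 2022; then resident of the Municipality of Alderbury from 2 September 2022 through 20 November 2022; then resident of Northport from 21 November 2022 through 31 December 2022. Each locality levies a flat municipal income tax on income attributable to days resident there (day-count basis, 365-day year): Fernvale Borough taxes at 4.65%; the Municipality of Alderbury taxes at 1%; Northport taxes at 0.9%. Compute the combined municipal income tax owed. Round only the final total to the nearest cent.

£1,045.77

Fernvale Borough, 1 January – 1 September 2022: 244 days → £30,500 × 4.65% × 244/365 = £948.0904
The Municipality of Alderbury, 2 September – 20 November 2022: 80 days → £30,500 × 1% × 80/365 = £66.8493
Northport, 21 November – 31 December 2022: 41 days → £30,500 × 0.9% × 41/365 = £30.8342
Total = £1,045.7740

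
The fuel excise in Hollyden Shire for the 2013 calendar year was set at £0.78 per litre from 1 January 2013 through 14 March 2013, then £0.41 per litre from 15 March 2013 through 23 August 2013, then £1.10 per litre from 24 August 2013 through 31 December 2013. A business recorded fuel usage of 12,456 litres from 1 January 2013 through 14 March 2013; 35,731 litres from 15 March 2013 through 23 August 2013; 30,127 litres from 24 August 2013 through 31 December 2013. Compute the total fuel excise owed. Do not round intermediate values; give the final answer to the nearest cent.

£57505.09

1 January – 14 March 2013: 12,456 litres at £0.78/litre → £9715.68
15 March – 23 August 2013: 35,731 litres at £0.41/litre → £14649.71
24 August – 31 December 2013: 30,127 litres at £1.10/litre → £33139.70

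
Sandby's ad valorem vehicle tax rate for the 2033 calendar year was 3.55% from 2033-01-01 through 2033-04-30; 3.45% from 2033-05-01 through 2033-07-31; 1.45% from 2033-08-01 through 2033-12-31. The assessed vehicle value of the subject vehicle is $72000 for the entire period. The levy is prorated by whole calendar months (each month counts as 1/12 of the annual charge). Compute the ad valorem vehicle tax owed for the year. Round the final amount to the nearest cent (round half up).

$1908.00

2033-01-01 to 2033-04-30: 4 months at 3.55% → $72000 × 3.55% × 4/12 = $852.0000
2033-05-01 to 2033-07-31: 3 months at 3.45% → $72000 × 3.45% × 3/12 = $621.0000
2033-08-01 to 2033-12-31: 5 months at 1.45% → $72000 × 1.45% × 5/12 = $435.0000
Total = $1908.0000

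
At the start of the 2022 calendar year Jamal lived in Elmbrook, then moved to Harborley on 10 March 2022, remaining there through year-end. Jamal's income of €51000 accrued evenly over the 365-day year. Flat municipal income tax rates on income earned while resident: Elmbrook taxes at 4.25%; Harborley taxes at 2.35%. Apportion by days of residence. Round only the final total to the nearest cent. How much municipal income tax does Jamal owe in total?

Elmbrook, 1 January – 9 March 2022: 68 days → €51000 × 4.25% × 68/365 = €403.8082
Harborley, 10 March – 31 December 2022: 297 days → €51000 × 2.35% × 297/365 = €975.2178
Total = €1379.0260

€1379.03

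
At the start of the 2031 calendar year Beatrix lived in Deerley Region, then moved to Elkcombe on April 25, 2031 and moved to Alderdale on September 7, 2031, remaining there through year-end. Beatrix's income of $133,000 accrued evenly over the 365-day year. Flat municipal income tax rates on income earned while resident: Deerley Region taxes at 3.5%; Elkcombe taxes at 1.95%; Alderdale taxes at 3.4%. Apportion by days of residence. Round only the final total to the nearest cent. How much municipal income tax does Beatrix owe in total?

$3,850.26

Deerley Region, January 1 – April 24, 2031: 114 days → $133,000 × 3.5% × 114/365 = $1,453.8904
Elkcombe, April 25 – September 6, 2031: 135 days → $133,000 × 1.95% × 135/365 = $959.2397
Alderdale, September 7 – December 31, 2031: 116 days → $133,000 × 3.4% × 116/365 = $1,437.1288
Total = $3,850.2589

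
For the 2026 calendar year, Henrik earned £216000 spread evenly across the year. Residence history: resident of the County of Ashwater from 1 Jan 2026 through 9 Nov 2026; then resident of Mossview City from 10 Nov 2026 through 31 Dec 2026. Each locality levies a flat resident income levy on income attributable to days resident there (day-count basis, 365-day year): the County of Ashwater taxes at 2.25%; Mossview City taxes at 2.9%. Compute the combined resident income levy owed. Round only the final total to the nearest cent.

The County of Ashwater, 1 Jan – 9 Nov 2026: 313 days → £216000 × 2.25% × 313/365 = £4167.6164
Mossview City, 10 Nov – 31 Dec 2026: 52 days → £216000 × 2.9% × 52/365 = £892.4055
Total = £5060.0219

£5060.02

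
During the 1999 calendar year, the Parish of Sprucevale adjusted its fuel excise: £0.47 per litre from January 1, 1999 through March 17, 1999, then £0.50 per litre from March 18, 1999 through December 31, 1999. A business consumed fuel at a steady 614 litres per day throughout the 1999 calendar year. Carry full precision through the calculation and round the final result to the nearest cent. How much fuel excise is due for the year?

£110,655.08

January 1 – March 17, 1999: 76 days × 614 litres/day = 46,664 litres at £0.47/litre → £21,932.08
March 18 – December 31, 1999: 289 days × 614 litres/day = 177,446 litres at £0.50/litre → £88,723.00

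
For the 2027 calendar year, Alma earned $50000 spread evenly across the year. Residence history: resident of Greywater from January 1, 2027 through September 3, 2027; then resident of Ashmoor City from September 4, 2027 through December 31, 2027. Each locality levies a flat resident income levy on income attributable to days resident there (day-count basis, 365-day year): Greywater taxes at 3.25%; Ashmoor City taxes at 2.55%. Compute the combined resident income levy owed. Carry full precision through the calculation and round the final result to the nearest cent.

$1510.89

Greywater, January 1 – September 3, 2027: 246 days → $50000 × 3.25% × 246/365 = $1095.2055
Ashmoor City, September 4 – December 31, 2027: 119 days → $50000 × 2.55% × 119/365 = $415.6849
Total = $1510.8904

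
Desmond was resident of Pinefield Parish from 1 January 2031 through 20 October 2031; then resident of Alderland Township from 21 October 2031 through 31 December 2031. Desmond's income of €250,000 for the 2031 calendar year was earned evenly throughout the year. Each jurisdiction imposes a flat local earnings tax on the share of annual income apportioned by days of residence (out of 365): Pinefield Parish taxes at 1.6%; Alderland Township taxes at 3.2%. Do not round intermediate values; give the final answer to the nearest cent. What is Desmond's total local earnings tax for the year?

€4,789.04

Pinefield Parish, 1 January – 20 October 2031: 293 days → €250,000 × 1.6% × 293/365 = €3,210.9589
Alderland Township, 21 October – 31 December 2031: 72 days → €250,000 × 3.2% × 72/365 = €1,578.0822
Total = €4,789.0411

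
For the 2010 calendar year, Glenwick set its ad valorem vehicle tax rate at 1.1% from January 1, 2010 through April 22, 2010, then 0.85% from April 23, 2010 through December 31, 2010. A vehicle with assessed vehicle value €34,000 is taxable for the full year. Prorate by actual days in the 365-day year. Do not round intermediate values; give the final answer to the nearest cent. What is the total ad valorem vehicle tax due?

€315.08

January 1 – April 22, 2010: 112 days at 1.1% → €34,000 × 1.1% × 112/365 = €114.7616
April 23 – December 31, 2010: 253 days at 0.85% → €34,000 × 0.85% × 253/365 = €200.3205
Total = €315.0822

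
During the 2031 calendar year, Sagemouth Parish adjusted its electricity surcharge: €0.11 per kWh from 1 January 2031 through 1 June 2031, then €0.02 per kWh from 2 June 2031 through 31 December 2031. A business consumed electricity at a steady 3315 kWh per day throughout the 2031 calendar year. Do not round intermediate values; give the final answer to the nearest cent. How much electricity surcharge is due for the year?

€69,548.70

1 January – 1 June 2031: 152 days × 3315 kWh/day = 503,880 kWh at €0.11/kWh → €55,426.80
2 June – 31 December 2031: 213 days × 3315 kWh/day = 706,095 kWh at €0.02/kWh → €14,121.90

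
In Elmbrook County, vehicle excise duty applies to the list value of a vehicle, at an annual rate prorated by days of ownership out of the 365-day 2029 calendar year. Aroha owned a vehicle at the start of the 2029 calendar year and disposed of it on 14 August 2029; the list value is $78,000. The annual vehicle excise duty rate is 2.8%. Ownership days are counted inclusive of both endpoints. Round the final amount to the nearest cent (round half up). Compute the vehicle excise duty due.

Days held (1 January – 14 August 2029): 226 out of 365
Tax = $78,000 × 2.8% × 226/365 = $1,352.2849

$1,352.28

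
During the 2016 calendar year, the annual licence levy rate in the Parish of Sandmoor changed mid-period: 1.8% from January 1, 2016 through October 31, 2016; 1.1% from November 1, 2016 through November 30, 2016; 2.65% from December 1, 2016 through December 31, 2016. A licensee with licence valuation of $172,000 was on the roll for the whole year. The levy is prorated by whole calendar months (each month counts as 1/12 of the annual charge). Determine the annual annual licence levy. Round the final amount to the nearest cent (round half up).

January 1 – October 31, 2016: 10 months at 1.8% → $172,000 × 1.8% × 10/12 = $2,580.0000
November 1 – November 30, 2016: 1 month at 1.1% → $172,000 × 1.1% × 1/12 = $157.6667
December 1 – December 31, 2016: 1 month at 2.65% → $172,000 × 2.65% × 1/12 = $379.8333
Total = $3,117.5000

$3,117.50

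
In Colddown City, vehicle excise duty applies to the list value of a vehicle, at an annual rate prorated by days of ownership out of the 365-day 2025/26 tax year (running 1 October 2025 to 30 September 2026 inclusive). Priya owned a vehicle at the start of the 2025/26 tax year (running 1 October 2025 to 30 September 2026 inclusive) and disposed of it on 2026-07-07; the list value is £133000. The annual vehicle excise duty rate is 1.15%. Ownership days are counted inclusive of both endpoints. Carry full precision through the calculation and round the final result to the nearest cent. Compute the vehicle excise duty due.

£1173.32

Days held (2025-10-01 to 2026-07-07): 280 out of 365
Tax = £133000 × 1.15% × 280/365 = £1173.3151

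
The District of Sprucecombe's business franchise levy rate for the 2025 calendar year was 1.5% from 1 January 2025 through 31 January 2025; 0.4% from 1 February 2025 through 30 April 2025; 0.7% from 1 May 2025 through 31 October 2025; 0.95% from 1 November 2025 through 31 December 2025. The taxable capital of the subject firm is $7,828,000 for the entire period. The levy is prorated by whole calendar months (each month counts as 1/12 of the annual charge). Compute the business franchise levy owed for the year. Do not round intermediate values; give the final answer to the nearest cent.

$57,405.33

1 January – 31 January 2025: 1 month at 1.5% → $7,828,000 × 1.5% × 1/12 = $9,785.0000
1 February – 30 April 2025: 3 months at 0.4% → $7,828,000 × 0.4% × 3/12 = $7,828.0000
1 May – 31 October 2025: 6 months at 0.7% → $7,828,000 × 0.7% × 6/12 = $27,398.0000
1 November – 31 December 2025: 2 months at 0.95% → $7,828,000 × 0.95% × 2/12 = $12,394.3333
Total = $57,405.3333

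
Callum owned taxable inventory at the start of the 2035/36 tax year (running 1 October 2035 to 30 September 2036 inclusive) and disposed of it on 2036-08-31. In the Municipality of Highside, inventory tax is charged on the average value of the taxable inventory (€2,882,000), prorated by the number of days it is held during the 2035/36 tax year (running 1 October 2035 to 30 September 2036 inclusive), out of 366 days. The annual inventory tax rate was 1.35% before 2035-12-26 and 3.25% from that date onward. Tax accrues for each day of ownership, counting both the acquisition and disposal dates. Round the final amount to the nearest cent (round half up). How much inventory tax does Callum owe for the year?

2035-10-01 to 2035-12-25: 86 days at 1.35% → €2,882,000 × 1.35% × 86/366 = €9,142.0820
2035-12-26 to 2036-08-31: 250 days at 3.25% → €2,882,000 × 3.25% × 250/366 = €63,978.8251
Total = €73,120.9071

€73,120.91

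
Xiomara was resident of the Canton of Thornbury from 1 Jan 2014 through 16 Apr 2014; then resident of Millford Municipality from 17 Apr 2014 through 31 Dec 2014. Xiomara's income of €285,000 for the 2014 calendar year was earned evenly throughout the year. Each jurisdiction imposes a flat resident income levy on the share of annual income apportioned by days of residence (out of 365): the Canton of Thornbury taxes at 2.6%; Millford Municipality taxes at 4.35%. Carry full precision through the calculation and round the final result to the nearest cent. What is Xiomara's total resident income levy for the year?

€10,949.08

The Canton of Thornbury, 1 Jan – 16 Apr 2014: 106 days → €285,000 × 2.6% × 106/365 = €2,151.9452
Millford Municipality, 17 Apr – 31 Dec 2014: 259 days → €285,000 × 4.35% × 259/365 = €8,797.1301
Total = €10,949.0753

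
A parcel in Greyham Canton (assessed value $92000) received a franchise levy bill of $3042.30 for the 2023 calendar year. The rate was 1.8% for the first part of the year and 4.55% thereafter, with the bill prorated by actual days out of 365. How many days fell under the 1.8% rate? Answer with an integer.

165 days

Let d = days at the first rate; then 365 − d days at the second rate.
$92000 × [1.8%·d + 4.55%·(365−d)] / 365 = $3042.30
Solving gives d = 165, so the new rate took effect on June 15, 2023.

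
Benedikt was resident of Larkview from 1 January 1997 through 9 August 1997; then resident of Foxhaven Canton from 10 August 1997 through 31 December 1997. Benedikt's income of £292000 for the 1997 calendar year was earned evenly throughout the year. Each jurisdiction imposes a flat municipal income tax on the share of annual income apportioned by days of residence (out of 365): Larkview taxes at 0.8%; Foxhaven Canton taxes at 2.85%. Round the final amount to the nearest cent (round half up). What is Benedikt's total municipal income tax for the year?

£4697.60

Larkview, 1 January – 9 August 1997: 221 days → £292000 × 0.8% × 221/365 = £1414.4000
Foxhaven Canton, 10 August – 31 December 1997: 144 days → £292000 × 2.85% × 144/365 = £3283.2000
Total = £4697.6000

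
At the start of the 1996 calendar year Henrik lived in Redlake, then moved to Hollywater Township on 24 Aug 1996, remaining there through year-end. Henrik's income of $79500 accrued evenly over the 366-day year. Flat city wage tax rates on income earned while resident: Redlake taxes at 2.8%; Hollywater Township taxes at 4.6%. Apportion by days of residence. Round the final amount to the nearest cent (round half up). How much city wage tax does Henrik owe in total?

Redlake, 1 Jan – 23 Aug 1996: 236 days → $79500 × 2.8% × 236/366 = $1435.3443
Hollywater Township, 24 Aug – 31 Dec 1996: 130 days → $79500 × 4.6% × 130/366 = $1298.9344
Total = $2734.2787

$2734.28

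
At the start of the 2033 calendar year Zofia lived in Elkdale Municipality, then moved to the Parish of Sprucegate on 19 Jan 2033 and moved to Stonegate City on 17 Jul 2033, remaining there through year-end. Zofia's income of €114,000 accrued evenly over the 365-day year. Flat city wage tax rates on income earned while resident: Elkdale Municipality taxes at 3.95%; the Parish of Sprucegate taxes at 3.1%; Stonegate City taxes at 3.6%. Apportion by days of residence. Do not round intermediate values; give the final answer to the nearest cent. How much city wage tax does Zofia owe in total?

Elkdale Municipality, 1 Jan – 18 Jan 2033: 18 days → €114,000 × 3.95% × 18/365 = €222.0658
The Parish of Sprucegate, 19 Jan – 16 Jul 2033: 179 days → €114,000 × 3.1% × 179/365 = €1,733.1123
Stonegate City, 17 Jul – 31 Dec 2033: 168 days → €114,000 × 3.6% × 168/365 = €1,888.9644
Total = €3,844.1425

€3,844.14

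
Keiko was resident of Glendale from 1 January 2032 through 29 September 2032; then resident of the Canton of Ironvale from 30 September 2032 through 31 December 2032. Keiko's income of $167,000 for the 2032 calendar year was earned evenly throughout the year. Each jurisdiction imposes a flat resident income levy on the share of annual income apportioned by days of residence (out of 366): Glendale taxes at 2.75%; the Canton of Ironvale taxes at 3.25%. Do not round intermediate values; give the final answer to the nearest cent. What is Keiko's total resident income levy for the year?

$4,804.67

Glendale, 1 January – 29 September 2032: 273 days → $167,000 × 2.75% × 273/366 = $3,425.5533
The Canton of Ironvale, 30 September – 31 December 2032: 93 days → $167,000 × 3.25% × 93/366 = $1,379.1189
Total = $4,804.6721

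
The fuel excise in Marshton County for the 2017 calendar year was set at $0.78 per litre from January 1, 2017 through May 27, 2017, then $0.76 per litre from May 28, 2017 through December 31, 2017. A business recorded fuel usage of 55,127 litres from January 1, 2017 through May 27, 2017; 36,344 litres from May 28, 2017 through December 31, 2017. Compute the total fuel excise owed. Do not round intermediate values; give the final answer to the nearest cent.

$70,620.50

January 1 – May 27, 2017: 55,127 litres at $0.78/litre → $42,999.06
May 28 – December 31, 2017: 36,344 litres at $0.76/litre → $27,621.44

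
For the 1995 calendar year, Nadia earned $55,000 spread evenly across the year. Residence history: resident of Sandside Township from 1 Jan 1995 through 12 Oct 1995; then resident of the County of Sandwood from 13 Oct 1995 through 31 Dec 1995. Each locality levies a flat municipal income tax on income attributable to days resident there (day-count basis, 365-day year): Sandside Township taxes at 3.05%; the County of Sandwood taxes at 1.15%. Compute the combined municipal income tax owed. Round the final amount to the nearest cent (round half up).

$1,448.46

Sandside Township, 1 Jan – 12 Oct 1995: 285 days → $55,000 × 3.05% × 285/365 = $1,309.8288
The County of Sandwood, 13 Oct – 31 Dec 1995: 80 days → $55,000 × 1.15% × 80/365 = $138.6301
Total = $1,448.4589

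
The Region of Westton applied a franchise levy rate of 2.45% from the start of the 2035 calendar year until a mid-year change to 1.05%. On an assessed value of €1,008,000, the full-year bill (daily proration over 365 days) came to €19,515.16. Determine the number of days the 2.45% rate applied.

Let d = days at the first rate; then 365 − d days at the second rate.
€1,008,000 × [2.45%·d + 1.05%·(365−d)] / 365 = €19,515.16
Solving gives d = 231, so the new rate took effect on 20 August 2035.

231 days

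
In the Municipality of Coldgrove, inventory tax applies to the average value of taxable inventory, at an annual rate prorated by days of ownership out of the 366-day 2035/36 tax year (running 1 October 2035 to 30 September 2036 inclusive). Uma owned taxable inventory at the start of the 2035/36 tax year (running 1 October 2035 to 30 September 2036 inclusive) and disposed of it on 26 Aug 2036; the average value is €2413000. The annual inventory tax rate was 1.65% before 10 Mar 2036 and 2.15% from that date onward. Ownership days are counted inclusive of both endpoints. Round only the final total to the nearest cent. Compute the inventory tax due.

1 Oct 2035 – 9 Mar 2036: 161 days at 1.65% → €2413000 × 1.65% × 161/366 = €17514.0287
10 Mar – 26 Aug 2036: 170 days at 2.15% → €2413000 × 2.15% × 170/366 = €24097.0355
Total = €41611.0642

€41611.06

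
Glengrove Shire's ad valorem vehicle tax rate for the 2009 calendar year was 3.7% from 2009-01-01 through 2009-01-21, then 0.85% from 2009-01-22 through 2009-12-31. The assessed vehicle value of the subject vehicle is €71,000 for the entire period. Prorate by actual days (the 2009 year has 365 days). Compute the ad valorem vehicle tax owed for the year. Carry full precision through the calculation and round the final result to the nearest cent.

2009-01-01 to 2009-01-21: 21 days at 3.7% → €71,000 × 3.7% × 21/365 = €151.1425
2009-01-22 to 2009-12-31: 344 days at 0.85% → €71,000 × 0.85% × 344/365 = €568.7781
Total = €719.9205

€719.92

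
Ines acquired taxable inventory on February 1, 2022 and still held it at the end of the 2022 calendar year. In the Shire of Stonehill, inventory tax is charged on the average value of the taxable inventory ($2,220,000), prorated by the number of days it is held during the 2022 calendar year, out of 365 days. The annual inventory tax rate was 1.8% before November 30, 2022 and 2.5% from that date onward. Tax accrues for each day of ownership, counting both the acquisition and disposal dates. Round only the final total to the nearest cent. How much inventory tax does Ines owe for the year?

February 1 – November 29, 2022: 302 days at 1.8% → $2,220,000 × 1.8% × 302/365 = $33,062.7945
November 30 – December 31, 2022: 32 days at 2.5% → $2,220,000 × 2.5% × 32/365 = $4,865.7534
Total = $37,928.5479

$37,928.55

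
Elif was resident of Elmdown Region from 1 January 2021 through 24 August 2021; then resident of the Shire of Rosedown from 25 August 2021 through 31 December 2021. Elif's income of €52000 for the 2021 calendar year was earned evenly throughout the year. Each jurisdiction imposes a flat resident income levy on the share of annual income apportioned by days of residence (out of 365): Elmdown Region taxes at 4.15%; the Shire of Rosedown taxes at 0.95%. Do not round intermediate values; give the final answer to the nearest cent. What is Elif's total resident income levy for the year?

€1569.90

Elmdown Region, 1 January – 24 August 2021: 236 days → €52000 × 4.15% × 236/365 = €1395.3096
The Shire of Rosedown, 25 August – 31 December 2021: 129 days → €52000 × 0.95% × 129/365 = €174.5918
Total = €1569.9014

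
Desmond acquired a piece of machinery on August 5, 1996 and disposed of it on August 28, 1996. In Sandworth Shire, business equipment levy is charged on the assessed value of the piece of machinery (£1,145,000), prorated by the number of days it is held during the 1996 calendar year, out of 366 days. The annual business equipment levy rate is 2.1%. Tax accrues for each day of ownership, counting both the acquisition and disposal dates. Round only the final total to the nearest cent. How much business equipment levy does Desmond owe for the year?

£1,576.72

Days held (August 5 – August 28, 1996): 24 out of 366
Tax = £1,145,000 × 2.1% × 24/366 = £1,576.7213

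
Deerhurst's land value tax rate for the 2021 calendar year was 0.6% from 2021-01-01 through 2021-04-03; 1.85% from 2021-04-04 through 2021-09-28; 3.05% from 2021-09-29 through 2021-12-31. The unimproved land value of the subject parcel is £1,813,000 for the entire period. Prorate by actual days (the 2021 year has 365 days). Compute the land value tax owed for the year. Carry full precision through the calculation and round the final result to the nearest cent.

£33,369.13

2021-01-01 to 2021-04-03: 93 days at 0.6% → £1,813,000 × 0.6% × 93/365 = £2,771.6548
2021-04-04 to 2021-09-28: 178 days at 1.85% → £1,813,000 × 1.85% × 178/365 = £16,356.7370
2021-09-29 to 2021-12-31: 94 days at 3.05% → £1,813,000 × 3.05% × 94/365 = £14,240.7425
Total = £33,369.1342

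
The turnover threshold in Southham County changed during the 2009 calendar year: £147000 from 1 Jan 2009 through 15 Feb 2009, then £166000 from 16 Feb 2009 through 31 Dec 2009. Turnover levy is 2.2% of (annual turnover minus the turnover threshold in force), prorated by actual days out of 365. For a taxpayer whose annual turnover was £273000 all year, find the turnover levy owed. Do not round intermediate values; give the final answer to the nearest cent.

£2406.68

1 Jan – 15 Feb 2009: 46 days, exemption £147000 → (£273000 − £147000) × 2.2% × 46/365 = £349.3479
16 Feb – 31 Dec 2009: 319 days, exemption £166000 → (£273000 − £166000) × 2.2% × 319/365 = £2057.3315
Total = £2406.6795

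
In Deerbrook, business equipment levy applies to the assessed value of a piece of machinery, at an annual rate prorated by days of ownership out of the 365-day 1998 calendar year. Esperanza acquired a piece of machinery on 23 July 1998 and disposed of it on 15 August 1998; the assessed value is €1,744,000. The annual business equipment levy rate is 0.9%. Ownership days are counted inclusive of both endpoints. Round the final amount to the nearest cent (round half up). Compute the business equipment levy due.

Days held (23 July – 15 August 1998): 24 out of 365
Tax = €1,744,000 × 0.9% × 24/365 = €1,032.0658

€1,032.07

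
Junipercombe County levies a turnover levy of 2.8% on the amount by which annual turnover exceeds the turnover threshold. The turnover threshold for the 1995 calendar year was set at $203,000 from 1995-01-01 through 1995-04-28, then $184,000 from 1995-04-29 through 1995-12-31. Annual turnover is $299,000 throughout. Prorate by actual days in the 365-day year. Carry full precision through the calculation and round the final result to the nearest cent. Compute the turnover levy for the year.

1995-01-01 to 1995-04-28: 118 days, exemption $203,000 → ($299,000 − $203,000) × 2.8% × 118/365 = $868.9973
1995-04-29 to 1995-12-31: 247 days, exemption $184,000 → ($299,000 − $184,000) × 2.8% × 247/365 = $2,179.0137
Total = $3,048.0110

$3,048.01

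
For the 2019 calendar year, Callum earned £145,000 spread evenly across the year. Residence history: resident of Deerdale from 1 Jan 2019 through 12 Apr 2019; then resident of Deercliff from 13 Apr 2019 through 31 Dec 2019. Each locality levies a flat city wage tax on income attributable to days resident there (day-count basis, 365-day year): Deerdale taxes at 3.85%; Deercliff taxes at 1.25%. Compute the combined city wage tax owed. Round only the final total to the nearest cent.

Deerdale, 1 Jan – 12 Apr 2019: 102 days → £145,000 × 3.85% × 102/365 = £1,560.0411
Deercliff, 13 Apr – 31 Dec 2019: 263 days → £145,000 × 1.25% × 263/365 = £1,305.9932
Total = £2,866.0342

£2,866.03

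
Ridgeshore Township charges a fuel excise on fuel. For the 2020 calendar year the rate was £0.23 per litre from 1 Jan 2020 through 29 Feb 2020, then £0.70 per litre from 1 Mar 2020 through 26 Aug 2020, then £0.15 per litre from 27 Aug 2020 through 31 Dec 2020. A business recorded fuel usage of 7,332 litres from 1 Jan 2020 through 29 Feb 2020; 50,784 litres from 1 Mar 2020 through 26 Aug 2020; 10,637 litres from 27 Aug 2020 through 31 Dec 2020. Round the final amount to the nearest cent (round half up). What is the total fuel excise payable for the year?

£38,830.71

1 Jan – 29 Feb 2020: 7,332 litres at £0.23/litre → £1,686.36
1 Mar – 26 Aug 2020: 50,784 litres at £0.70/litre → £35,548.80
27 Aug – 31 Dec 2020: 10,637 litres at £0.15/litre → £1,595.55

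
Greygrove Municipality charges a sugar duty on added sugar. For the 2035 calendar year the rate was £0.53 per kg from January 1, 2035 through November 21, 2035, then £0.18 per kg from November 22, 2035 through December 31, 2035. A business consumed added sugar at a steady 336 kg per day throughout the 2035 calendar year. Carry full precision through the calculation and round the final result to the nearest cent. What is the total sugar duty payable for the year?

January 1 – November 21, 2035: 325 days × 336 kg/day = 109,200 kg at £0.53/kg → £57,876.00
November 22 – December 31, 2035: 40 days × 336 kg/day = 13,440 kg at £0.18/kg → £2,419.20

£60,295.20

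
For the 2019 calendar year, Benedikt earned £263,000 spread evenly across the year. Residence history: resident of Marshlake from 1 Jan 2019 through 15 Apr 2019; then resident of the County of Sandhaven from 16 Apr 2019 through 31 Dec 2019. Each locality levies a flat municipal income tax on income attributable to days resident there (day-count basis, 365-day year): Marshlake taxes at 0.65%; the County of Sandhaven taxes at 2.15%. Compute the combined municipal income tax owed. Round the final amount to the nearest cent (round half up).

Marshlake, 1 Jan – 15 Apr 2019: 105 days → £263,000 × 0.65% × 105/365 = £491.7740
The County of Sandhaven, 16 Apr – 31 Dec 2019: 260 days → £263,000 × 2.15% × 260/365 = £4,027.8630
Total = £4,519.6370

£4,519.64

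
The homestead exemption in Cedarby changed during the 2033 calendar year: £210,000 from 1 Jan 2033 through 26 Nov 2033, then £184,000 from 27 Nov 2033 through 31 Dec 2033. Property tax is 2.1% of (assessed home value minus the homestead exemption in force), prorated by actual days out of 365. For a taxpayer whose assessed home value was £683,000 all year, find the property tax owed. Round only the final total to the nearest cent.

1 Jan – 26 Nov 2033: 330 days, exemption £210,000 → (£683,000 − £210,000) × 2.1% × 330/365 = £8,980.5205
27 Nov – 31 Dec 2033: 35 days, exemption £184,000 → (£683,000 − £184,000) × 2.1% × 35/365 = £1,004.8356
Total = £9,985.3562

£9,985.36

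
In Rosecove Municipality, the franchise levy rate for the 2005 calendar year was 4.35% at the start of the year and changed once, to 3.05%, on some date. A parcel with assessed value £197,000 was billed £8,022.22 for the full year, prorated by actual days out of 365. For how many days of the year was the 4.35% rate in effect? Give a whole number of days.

287 days

Let d = days at the first rate; then 365 − d days at the second rate.
£197,000 × [4.35%·d + 3.05%·(365−d)] / 365 = £8,022.22
Solving gives d = 287, so the new rate took effect on 15 Oct 2005.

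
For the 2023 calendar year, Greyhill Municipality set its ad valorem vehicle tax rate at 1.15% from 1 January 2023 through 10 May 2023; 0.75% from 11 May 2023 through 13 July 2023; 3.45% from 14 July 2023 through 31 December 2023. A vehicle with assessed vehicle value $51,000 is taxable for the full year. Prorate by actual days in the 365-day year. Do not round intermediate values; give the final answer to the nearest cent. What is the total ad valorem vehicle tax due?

1 January – 10 May 2023: 130 days at 1.15% → $51,000 × 1.15% × 130/365 = $208.8904
11 May – 13 July 2023: 64 days at 0.75% → $51,000 × 0.75% × 64/365 = $67.0685
14 July – 31 December 2023: 171 days at 3.45% → $51,000 × 3.45% × 171/365 = $824.3137
Total = $1,100.2726

$1,100.27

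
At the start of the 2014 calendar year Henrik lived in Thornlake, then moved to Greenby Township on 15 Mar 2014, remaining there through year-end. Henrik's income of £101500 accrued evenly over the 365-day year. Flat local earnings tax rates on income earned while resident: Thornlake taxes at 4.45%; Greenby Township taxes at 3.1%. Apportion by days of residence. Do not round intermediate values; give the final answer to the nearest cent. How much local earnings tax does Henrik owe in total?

Thornlake, 1 Jan – 14 Mar 2014: 73 days → £101500 × 4.45% × 73/365 = £903.3500
Greenby Township, 15 Mar – 31 Dec 2014: 292 days → £101500 × 3.1% × 292/365 = £2517.2000
Total = £3420.5500

£3420.55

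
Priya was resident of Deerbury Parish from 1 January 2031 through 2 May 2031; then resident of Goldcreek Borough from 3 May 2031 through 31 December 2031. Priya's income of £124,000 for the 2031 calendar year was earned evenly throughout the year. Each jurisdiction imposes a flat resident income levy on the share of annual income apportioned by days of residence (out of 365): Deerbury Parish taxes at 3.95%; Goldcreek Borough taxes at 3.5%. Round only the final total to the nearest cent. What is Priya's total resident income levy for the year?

£4,526.51

Deerbury Parish, 1 January – 2 May 2031: 122 days → £124,000 × 3.95% × 122/365 = £1,637.1397
Goldcreek Borough, 3 May – 31 December 2031: 243 days → £124,000 × 3.5% × 243/365 = £2,889.3699
Total = £4,526.5096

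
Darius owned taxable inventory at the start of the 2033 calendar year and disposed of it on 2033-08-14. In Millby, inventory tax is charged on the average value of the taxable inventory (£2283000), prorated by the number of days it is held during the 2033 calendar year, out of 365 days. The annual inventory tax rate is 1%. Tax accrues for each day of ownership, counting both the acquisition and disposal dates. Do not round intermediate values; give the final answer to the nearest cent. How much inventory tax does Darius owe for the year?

£14135.84

Days held (2033-01-01 to 2033-08-14): 226 out of 365
Tax = £2283000 × 1% × 226/365 = £14135.8356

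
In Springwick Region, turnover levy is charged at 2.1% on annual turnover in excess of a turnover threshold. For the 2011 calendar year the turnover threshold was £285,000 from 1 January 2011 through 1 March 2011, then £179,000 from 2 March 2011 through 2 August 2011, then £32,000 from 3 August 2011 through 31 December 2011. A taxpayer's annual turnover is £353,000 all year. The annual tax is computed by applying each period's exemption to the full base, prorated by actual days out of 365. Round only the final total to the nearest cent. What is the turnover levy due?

1 January – 1 March 2011: 60 days, exemption £285,000 → (£353,000 − £285,000) × 2.1% × 60/365 = £234.7397
2 March – 2 August 2011: 154 days, exemption £179,000 → (£353,000 − £179,000) × 2.1% × 154/365 = £1,541.6877
3 August – 31 December 2011: 151 days, exemption £32,000 → (£353,000 − £32,000) × 2.1% × 151/365 = £2,788.7425
Total = £4,565.1699

£4,565.17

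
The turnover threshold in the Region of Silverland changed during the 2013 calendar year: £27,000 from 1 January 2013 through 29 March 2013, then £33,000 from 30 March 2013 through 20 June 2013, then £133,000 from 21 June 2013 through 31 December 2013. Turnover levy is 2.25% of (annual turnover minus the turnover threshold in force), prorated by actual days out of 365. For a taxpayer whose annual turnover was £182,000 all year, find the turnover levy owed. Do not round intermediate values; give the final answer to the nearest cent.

£2,189.16

1 January – 29 March 2013: 88 days, exemption £27,000 → (£182,000 − £27,000) × 2.25% × 88/365 = £840.8219
30 March – 20 June 2013: 83 days, exemption £33,000 → (£182,000 − £33,000) × 2.25% × 83/365 = £762.3493
21 June – 31 December 2013: 194 days, exemption £133,000 → (£182,000 − £133,000) × 2.25% × 194/365 = £585.9863
Total = £2,189.1575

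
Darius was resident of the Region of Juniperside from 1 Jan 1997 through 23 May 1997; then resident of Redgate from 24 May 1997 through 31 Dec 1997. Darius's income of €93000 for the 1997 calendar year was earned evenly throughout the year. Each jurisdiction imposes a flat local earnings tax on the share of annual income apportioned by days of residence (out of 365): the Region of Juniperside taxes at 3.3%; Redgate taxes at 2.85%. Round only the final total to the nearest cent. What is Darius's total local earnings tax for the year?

The Region of Juniperside, 1 Jan – 23 May 1997: 143 days → €93000 × 3.3% × 143/365 = €1202.3753
Redgate, 24 May – 31 Dec 1997: 222 days → €93000 × 2.85% × 222/365 = €1612.0849
Total = €2814.4603

€2814.46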